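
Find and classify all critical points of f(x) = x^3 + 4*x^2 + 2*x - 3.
f'(x) = 3*x^2 + 8*x + 2

Solve f'(x) = 0:
  3*x^2 + 8*x + 2 = 0 has no rational roots; quadratic formula: x = (-8 ± √40)/6.
  ⇒ x = -4/3 - sqrt(10)/3 ≈ -2.3874, -4/3 + sqrt(10)/3 ≈ -0.2792

f''(x) = 6*x + 8
Second-derivative test at each critical point:
  f''(-2.3874) = -6.3246 < 0 → local maximum
  f''(-0.2792) = 6.3246 > 0 → local minimum

Critical points: x = -4/3 - sqrt(10)/3 ≈ -2.3874 (local maximum); x = -4/3 + sqrt(10)/3 ≈ -0.2792 (local minimum)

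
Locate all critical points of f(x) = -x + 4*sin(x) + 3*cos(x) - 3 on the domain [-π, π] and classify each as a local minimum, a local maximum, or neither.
f'(x) = -3*sin(x) + 4*cos(x) - 1

Solve f'(x) = 0 on [-π, π]:
  f'(x) = 0 ⇔ -3*sin(x) + 4*cos(x) = 1. Write the left side as R·cos(x + φ) with R = √(4² + 3²) = 5, cos φ = 4/5, sin φ = 3/5; then cos(x + φ) = 1/5. Solve for x and keep the solutions lying in [-π, π].
  ⇒ x = -pi + atan((-8*sqrt(6) - 3)/(4 - 6*sqrt(6))) ≈ -2.0129, atan((-3 + 8*sqrt(6))/(4 + 6*sqrt(6))) ≈ 0.7259

f''(x) = -4*sin(x) - 3*cos(x)
Second-derivative test at each critical point:
  f''(-2.0129) = 4.8990 > 0 → local minimum
  f''(0.7259) = -4.8990 < 0 → local maximum

Critical points: x = -pi + atan((-8*sqrt(6) - 3)/(4 - 6*sqrt(6))) ≈ -2.0129 (local minimum); x = atan((-3 + 8*sqrt(6))/(4 + 6*sqrt(6))) ≈ 0.7259 (local maximum)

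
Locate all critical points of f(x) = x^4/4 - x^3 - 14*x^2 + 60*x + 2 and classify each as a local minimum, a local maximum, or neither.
f'(x) = x^3 - 3*x^2 - 28*x + 60

Solve f'(x) = 0:
  Factor: x^3 - 3*x^2 - 28*x + 60 = (x - 6)*(x - 2)*(x + 5) = 0.
  ⇒ x = -5, 2, 6

f''(x) = 3*x^2 - 6*x - 28
Second-derivative test at each critical point:
  f''(-5) = 77 > 0 → local minimum
  f''(2) = -28 < 0 → local maximum
  f''(6) = 44 > 0 → local minimum

Critical points: x = -5 (local minimum); x = 2 (local maximum); x = 6 (local minimum)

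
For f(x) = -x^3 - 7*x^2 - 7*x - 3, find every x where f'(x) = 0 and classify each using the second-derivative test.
f'(x) = -3*x^2 - 14*x - 7

Solve f'(x) = 0:
  3*x^2 + 14*x + 7 = 0 has no rational roots; quadratic formula: x = (-14 ± √112)/6.
  ⇒ x = -7/3 - 2*sqrt(7)/3 ≈ -4.0972, -7/3 + 2*sqrt(7)/3 ≈ -0.5695

f''(x) = -6*x - 14
Second-derivative test at each critical point:
  f''(-4.0972) = 10.5830 > 0 → local minimum
  f''(-0.5695) = -10.5830 < 0 → local maximum

Critical points: x = -7/3 - 2*sqrt(7)/3 ≈ -4.0972 (local minimum); x = -7/3 + 2*sqrt(7)/3 ≈ -0.5695 (local maximum)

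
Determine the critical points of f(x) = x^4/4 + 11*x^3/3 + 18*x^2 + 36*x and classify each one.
f'(x) = x^3 + 11*x^2 + 36*x + 36

Solve f'(x) = 0:
  Factor: x^3 + 11*x^2 + 36*x + 36 = (x + 2)*(x + 3)*(x + 6) = 0.
  ⇒ x = -6, -3, -2

f''(x) = 3*x^2 + 22*x + 36
Second-derivative test at each critical point:
  f''(-6) = 12 > 0 → local minimum
  f''(-3) = -3 < 0 → local maximum
  f''(-2) = 4 > 0 → local minimum

Critical points: x = -6 (local minimum); x = -3 (local maximum); x = -2 (local minimum)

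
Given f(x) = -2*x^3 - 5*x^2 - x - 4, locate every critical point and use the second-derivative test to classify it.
f'(x) = -6*x^2 - 10*x - 1

Solve f'(x) = 0:
  6*x^2 + 10*x + 1 = 0 has no rational roots; quadratic formula: x = (-10 ± √76)/12.
  ⇒ x = -5/6 - sqrt(19)/6 ≈ -1.5598, -5/6 + sqrt(19)/6 ≈ -0.1069

f''(x) = -12*x - 10
Second-derivative test at each critical point:
  f''(-1.5598) = 8.7178 > 0 → local minimum
  f''(-0.1069) = -8.7178 < 0 → local maximum

Critical points: x = -5/6 - sqrt(19)/6 ≈ -1.5598 (local minimum); x = -5/6 + sqrt(19)/6 ≈ -0.1069 (local maximum)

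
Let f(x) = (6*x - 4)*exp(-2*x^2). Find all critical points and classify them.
f'(x) = 2*(-4*x*(3*x - 2) + 3)*exp(-2*x^2)

Solve f'(x) = 0:
  f'(x) = (-24*x^2 + 16*x + 6)·exp(-2*x^2) and exp(-2*x^2) > 0 for every x, so f'(x) = 0 ⇔ -24*x^2 + 16*x + 6 = 0.
  Factor: -24*x^2 + 16*x + 6 = -2*(12*x^2 - 8*x - 3); 12*x^2 - 8*x - 3 = 0 has no rational roots; quadratic formula: x = (8 ± √208)/24.
  ⇒ x = 1/3 - sqrt(13)/6 ≈ -0.2676, 1/3 + sqrt(13)/6 ≈ 0.9343

f''(x) = 8*(4*x^2*(3*x - 2) - 9*x + 2)*exp(-2*x^2)
Second-derivative test at each critical point:
  f''(-0.2676) = 24.9957 > 0 → local minimum
  f''(0.9343) = -5.0341 < 0 → local maximum

Critical points: x = 1/3 - sqrt(13)/6 ≈ -0.2676 (local minimum); x = 1/3 + sqrt(13)/6 ≈ 0.9343 (local maximum)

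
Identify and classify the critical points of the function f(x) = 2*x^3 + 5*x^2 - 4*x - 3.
f'(x) = 6*x^2 + 10*x - 4

Solve f'(x) = 0:
  Factor: 6*x^2 + 10*x - 4 = 2*(x + 2)*(3*x - 1) = 0.
  ⇒ x = -2, 1/3

f''(x) = 12*x + 10
Second-derivative test at each critical point:
  f''(-2) = -14 < 0 → local maximum
  f''(1/3) = 14 > 0 → local minimum

Critical points: x = -2 (local maximum); x = 1/3 (local minimum)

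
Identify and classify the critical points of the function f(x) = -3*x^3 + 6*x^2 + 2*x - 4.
f'(x) = -9*x^2 + 12*x + 2

Solve f'(x) = 0:
  9*x^2 - 12*x - 2 = 0 has no rational roots; quadratic formula: x = (12 ± √216)/18.
  ⇒ x = 2/3 - sqrt(6)/3 ≈ -0.1498, 2/3 + sqrt(6)/3 ≈ 1.4832

f''(x) = 12 - 18*x
Second-derivative test at each critical point:
  f''(-0.1498) = 14.6969 > 0 → local minimum
  f''(1.4832) = -14.6969 < 0 → local maximum

Critical points: x = 2/3 - sqrt(6)/3 ≈ -0.1498 (local minimum); x = 2/3 + sqrt(6)/3 ≈ 1.4832 (local maximum)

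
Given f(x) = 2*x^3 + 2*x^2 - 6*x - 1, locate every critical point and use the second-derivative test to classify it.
f'(x) = 6*x^2 + 4*x - 6

Solve f'(x) = 0:
  Factor: 6*x^2 + 4*x - 6 = 2*(3*x^2 + 2*x - 3); 3*x^2 + 2*x - 3 = 0 has no rational roots; quadratic formula: x = (-2 ± √40)/6.
  ⇒ x = -sqrt(10)/3 - 1/3 ≈ -1.3874, -1/3 + sqrt(10)/3 ≈ 0.7208

f''(x) = 12*x + 4
Second-derivative test at each critical point:
  f''(-1.3874) = -12.6491 < 0 → local maximum
  f''(0.7208) = 12.6491 > 0 → local minimum

Critical points: x = -sqrt(10)/3 - 1/3 ≈ -1.3874 (local maximum); x = -1/3 + sqrt(10)/3 ≈ 0.7208 (local minimum)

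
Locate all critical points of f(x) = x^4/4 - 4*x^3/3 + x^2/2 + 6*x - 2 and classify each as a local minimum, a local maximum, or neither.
f'(x) = x^3 - 4*x^2 + x + 6

Solve f'(x) = 0:
  Factor: x^3 - 4*x^2 + x + 6 = (x - 3)*(x - 2)*(x + 1) = 0.
  ⇒ x = -1, 2, 3

f''(x) = 3*x^2 - 8*x + 1
Second-derivative test at each critical point:
  f''(-1) = 12 > 0 → local minimum
  f''(2) = -3 < 0 → local maximum
  f''(3) = 4 > 0 → local minimum

Critical points: x = -1 (local minimum); x = 2 (local maximum); x = 3 (local minimum)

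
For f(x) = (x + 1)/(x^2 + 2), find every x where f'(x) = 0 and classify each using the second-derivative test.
f'(x) = (x^2 - 2*x*(x + 1) + 2)/(x^2 + 2)^2

Solve f'(x) = 0:
  f'(x) = -(x^2 + 2*x - 2)/(x^2 + 2)^2; the denominator is positive wherever f is defined, so f'(x) = 0 ⇔ -x^2 - 2*x + 2 = 0.
  x^2 + 2*x - 2 = 0 has no rational roots; quadratic formula: x = (-2 ± √12)/2.
  ⇒ x = -sqrt(3) - 1 ≈ -2.7321, -1 + sqrt(3) ≈ 0.7321

f''(x) = 2*(4*x^2*(x + 1) - (3*x + 1)*(x^2 + 2))/(x^2 + 2)^3
Second-derivative test at each critical point:
  f''(-2.7321) = 0.0387 > 0 → local minimum
  f''(0.7321) = -0.5387 < 0 → local maximum

Critical points: x = -sqrt(3) - 1 ≈ -2.7321 (local minimum); x = -1 + sqrt(3) ≈ 0.7321 (local maximum)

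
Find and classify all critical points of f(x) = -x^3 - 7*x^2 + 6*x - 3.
f'(x) = -3*x^2 - 14*x + 6

Solve f'(x) = 0:
  3*x^2 + 14*x - 6 = 0 has no rational roots; quadratic formula: x = (-14 ± √268)/6.
  ⇒ x = -sqrt(67)/3 - 7/3 ≈ -5.0618, -7/3 + sqrt(67)/3 ≈ 0.3951

f''(x) = -6*x - 14
Second-derivative test at each critical point:
  f''(-5.0618) = 16.3707 > 0 → local minimum
  f''(0.3951) = -16.3707 < 0 → local maximum

Critical points: x = -sqrt(67)/3 - 7/3 ≈ -5.0618 (local minimum); x = -7/3 + sqrt(67)/3 ≈ 0.3951 (local maximum)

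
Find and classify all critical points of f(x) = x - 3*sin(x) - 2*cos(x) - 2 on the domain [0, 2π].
f'(x) = 2*sin(x) - 3*cos(x) + 1

Solve f'(x) = 0 on [0, 2π]:
  f'(x) = 0 ⇔ 2*sin(x) - 3*cos(x) = -1. Write the left side as R·cos(x + φ) with R = √((-3)² + (-2)²) = sqrt(13), cos φ = -3*sqrt(13)/13, sin φ = -2*sqrt(13)/13; then cos(x + φ) = -sqrt(13)/13. Solve for x and keep the solutions lying in [0, 2π].
  ⇒ x = atan((-2 + 6*sqrt(3))/(3 + 4*sqrt(3))) ≈ 0.7018, atan((-6*sqrt(3) - 2)/(3 - 4*sqrt(3))) + pi ≈ 4.4054

f''(x) = 3*sin(x) + 2*cos(x)
Second-derivative test at each critical point:
  f''(0.7018) = 3.4641 > 0 → local minimum
  f''(4.4054) = -3.4641 < 0 → local maximum

Critical points: x = atan((-2 + 6*sqrt(3))/(3 + 4*sqrt(3))) ≈ 0.7018 (local minimum); x = atan((-6*sqrt(3) - 2)/(3 - 4*sqrt(3))) + pi ≈ 4.4054 (local maximum)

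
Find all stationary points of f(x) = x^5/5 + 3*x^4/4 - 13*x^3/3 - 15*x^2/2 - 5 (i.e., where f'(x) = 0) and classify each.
f'(x) = x*(x^3 + 3*x^2 - 13*x - 15)

Solve f'(x) = 0:
  Factor: x^4 + 3*x^3 - 13*x^2 - 15*x = x*(x - 3)*(x + 1)*(x + 5) = 0.
  ⇒ x = -5, -1, 0, 3

f''(x) = 4*x^3 + 9*x^2 - 26*x - 15
Second-derivative test at each critical point:
  f''(-5) = -160 < 0 → local maximum
  f''(-1) = 16 > 0 → local minimum
  f''(0) = -15 < 0 → local maximum
  f''(3) = 96 > 0 → local minimum

Critical points: x = -5 (local maximum); x = -1 (local minimum); x = 0 (local maximum); x = 3 (local minimum)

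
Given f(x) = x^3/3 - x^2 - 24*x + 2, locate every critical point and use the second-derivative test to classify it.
f'(x) = x^2 - 2*x - 24

Solve f'(x) = 0:
  Factor: x^2 - 2*x - 24 = (x - 6)*(x + 4) = 0.
  ⇒ x = -4, 6

f''(x) = 2*x - 2
Second-derivative test at each critical point:
  f''(-4) = -10 < 0 → local maximum
  f''(6) = 10 > 0 → local minimum

Critical points: x = -4 (local maximum); x = 6 (local minimum)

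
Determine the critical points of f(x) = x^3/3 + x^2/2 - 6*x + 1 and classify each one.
f'(x) = x^2 + x - 6

Solve f'(x) = 0:
  Factor: x^2 + x - 6 = (x - 2)*(x + 3) = 0.
  ⇒ x = -3, 2

f''(x) = 2*x + 1
Second-derivative test at each critical point:
  f''(-3) = -5 < 0 → local maximum
  f''(2) = 5 > 0 → local minimum

Critical points: x = -3 (local maximum); x = 2 (local minimum)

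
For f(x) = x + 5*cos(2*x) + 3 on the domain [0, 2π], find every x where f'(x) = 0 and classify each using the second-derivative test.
f'(x) = 1 - 10*sin(2*x)

Solve f'(x) = 0 on [0, 2π]:
  f'(x) = 0 ⇔ sin(2*x) = 1/10, i.e. 2*x = arcsin(1/10) + 2nπ or 2*x = π − arcsin(1/10) + 2nπ; keep the solutions lying in [0, 2π].
  ⇒ x = asin(1/10)/2 ≈ 0.0501, -asin(1/10)/2 + pi/2 ≈ 1.5207, asin(1/10)/2 + pi ≈ 3.1917, -asin(1/10)/2 + 3*pi/2 ≈ 4.6623

f''(x) = -20*cos(2*x)
Second-derivative test at each critical point:
  f''(0.0501) = -19.8997 < 0 → local maximum
  f''(1.5207) = 19.8997 > 0 → local minimum
  f''(3.1917) = -19.8997 < 0 → local maximum
  f''(4.6623) = 19.8997 > 0 → local minimum

Critical points: x = asin(1/10)/2 ≈ 0.0501 (local maximum); x = -asin(1/10)/2 + pi/2 ≈ 1.5207 (local minimum); x = asin(1/10)/2 + pi ≈ 3.1917 (local maximum); x = -asin(1/10)/2 + 3*pi/2 ≈ 4.6623 (local minimum)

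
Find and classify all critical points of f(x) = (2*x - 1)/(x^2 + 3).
f'(x) = 2*(-x^2 + x + 3)/(x^4 + 6*x^2 + 9)

Solve f'(x) = 0:
  f'(x) = -2*(x^2 - x - 3)/(x^2 + 3)^2; the denominator is positive wherever f is defined, so f'(x) = 0 ⇔ -2*x^2 + 2*x + 6 = 0.
  Factor: -2*x^2 + 2*x + 6 = -2*(x^2 - x - 3); x^2 - x - 3 = 0 has no rational roots; quadratic formula: x = (1 ± √13)/2.
  ⇒ x = 1/2 - sqrt(13)/2 ≈ -1.3028, 1/2 + sqrt(13)/2 ≈ 2.3028

f''(x) = 2*(4*x^2*(2*x - 1) + (1 - 6*x)*(x^2 + 3))/(x^2 + 3)^3
Second-derivative test at each critical point:
  f''(-1.3028) = 0.3268 > 0 → local minimum
  f''(2.3028) = -0.1046 < 0 → local maximum

Critical points: x = 1/2 - sqrt(13)/2 ≈ -1.3028 (local minimum); x = 1/2 + sqrt(13)/2 ≈ 2.3028 (local maximum)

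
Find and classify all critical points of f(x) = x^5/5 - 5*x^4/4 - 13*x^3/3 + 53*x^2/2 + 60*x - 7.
f'(x) = x^4 - 5*x^3 - 13*x^2 + 53*x + 60

Solve f'(x) = 0:
  Factor: x^4 - 5*x^3 - 13*x^2 + 53*x + 60 = (x - 5)*(x - 4)*(x + 1)*(x + 3) = 0.
  ⇒ x = -3, -1, 4, 5

f''(x) = 4*x^3 - 15*x^2 - 26*x + 53
Second-derivative test at each critical point:
  f''(-3) = -112 < 0 → local maximum
  f''(-1) = 60 > 0 → local minimum
  f''(4) = -35 < 0 → local maximum
  f''(5) = 48 > 0 → local minimum

Critical points: x = -3 (local maximum); x = -1 (local minimum); x = 4 (local maximum); x = 5 (local minimum)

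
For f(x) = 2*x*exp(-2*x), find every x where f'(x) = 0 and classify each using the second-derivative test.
f'(x) = 2*(1 - 2*x)*exp(-2*x)

Solve f'(x) = 0:
  f'(x) = (2 - 4*x)·exp(-2*x) and exp(-2*x) > 0 for every x, so f'(x) = 0 ⇔ 2 - 4*x = 0.
  Factor: 2 - 4*x = -2*(2*x - 1) = 0.
  ⇒ x = 1/2

f''(x) = 8*(x - 1)*exp(-2*x)
Second-derivative test at each critical point:
  f''(1/2) = -1.4715 < 0 → local maximum

Critical points: x = 1/2 (local maximum)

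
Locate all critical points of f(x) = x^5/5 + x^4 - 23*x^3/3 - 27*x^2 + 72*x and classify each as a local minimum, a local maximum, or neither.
f'(x) = x^4 + 4*x^3 - 23*x^2 - 54*x + 72

Solve f'(x) = 0:
  Factor: x^4 + 4*x^3 - 23*x^2 - 54*x + 72 = (x - 4)*(x - 1)*(x + 3)*(x + 6) = 0.
  ⇒ x = -6, -3, 1, 4

f''(x) = 4*x^3 + 12*x^2 - 46*x - 54
Second-derivative test at each critical point:
  f''(-6) = -210 < 0 → local maximum
  f''(-3) = 84 > 0 → local minimum
  f''(1) = -84 < 0 → local maximum
  f''(4) = 210 > 0 → local minimum

Critical points: x = -6 (local maximum); x = -3 (local minimum); x = 1 (local maximum); x = 4 (local minimum)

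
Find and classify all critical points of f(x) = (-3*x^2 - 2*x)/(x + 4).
f'(x) = (-3*x^2 - 24*x - 8)/(x^2 + 8*x + 16)

Solve f'(x) = 0:
  f'(x) = -(3*x^2 + 24*x + 8)/(x + 4)^2; the denominator is positive wherever f is defined, so f'(x) = 0 ⇔ -3*x^2 - 24*x - 8 = 0.
  3*x^2 + 24*x + 8 = 0 has no rational roots; quadratic formula: x = (-24 ± √480)/6.
  ⇒ x = -4 - 2*sqrt(30)/3 ≈ -7.6515, -4 + 2*sqrt(30)/3 ≈ -0.3485

f''(x) = -80/(x^3 + 12*x^2 + 48*x + 64)
Second-derivative test at each critical point:
  f''(-7.6515) = 1.6432 > 0 → local minimum
  f''(-0.3485) = -1.6432 < 0 → local maximum

Critical points: x = -4 - 2*sqrt(30)/3 ≈ -7.6515 (local minimum); x = -4 + 2*sqrt(30)/3 ≈ -0.3485 (local maximum)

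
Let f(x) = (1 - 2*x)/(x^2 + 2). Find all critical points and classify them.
f'(x) = 2*(x^2 - x - 2)/(x^4 + 4*x^2 + 4)

Solve f'(x) = 0:
  f'(x) = 2*(x - 2)*(x + 1)/(x^2 + 2)^2; the denominator is positive wherever f is defined, so f'(x) = 0 ⇔ 2*x^2 - 2*x - 4 = 0.
  Factor: 2*x^2 - 2*x - 4 = 2*(x - 2)*(x + 1) = 0.
  ⇒ x = -1, 2

f''(x) = 2*(4*x^2*(1 - 2*x) + (6*x - 1)*(x^2 + 2))/(x^2 + 2)^3
Second-derivative test at each critical point:
  f''(-1) = -2/3 < 0 → local maximum
  f''(2) = 1/6 > 0 → local minimum

Critical points: x = -1 (local maximum); x = 2 (local minimum)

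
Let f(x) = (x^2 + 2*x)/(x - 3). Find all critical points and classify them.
f'(x) = (x^2 - 6*x - 6)/(x^2 - 6*x + 9)

Solve f'(x) = 0:
  f'(x) = (x^2 - 6*x - 6)/(x - 3)^2; the denominator is positive wherever f is defined, so f'(x) = 0 ⇔ x^2 - 6*x - 6 = 0.
  x^2 - 6*x - 6 = 0 has no rational roots; quadratic formula: x = (6 ± √60)/2.
  ⇒ x = 3 - sqrt(15) ≈ -0.8730, 3 + sqrt(15) ≈ 6.8730

f''(x) = 30/(x^3 - 9*x^2 + 27*x - 27)
Second-derivative test at each critical point:
  f''(-0.8730) = -0.5164 < 0 → local maximum
  f''(6.8730) = 0.5164 > 0 → local minimum

Critical points: x = 3 - sqrt(15) ≈ -0.8730 (local maximum); x = 3 + sqrt(15) ≈ 6.8730 (local minimum)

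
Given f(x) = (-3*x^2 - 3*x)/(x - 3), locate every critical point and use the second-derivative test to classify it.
f'(x) = 3*(-x^2 + 6*x + 3)/(x^2 - 6*x + 9)

Solve f'(x) = 0:
  f'(x) = -3*(x^2 - 6*x - 3)/(x - 3)^2; the denominator is positive wherever f is defined, so f'(x) = 0 ⇔ -3*x^2 + 18*x + 9 = 0.
  Factor: -3*x^2 + 18*x + 9 = -3*(x^2 - 6*x - 3); x^2 - 6*x - 3 = 0 has no rational roots; quadratic formula: x = (6 ± √48)/2.
  ⇒ x = 3 - 2*sqrt(3) ≈ -0.4641, 3 + 2*sqrt(3) ≈ 6.4641

f''(x) = -72/(x^3 - 9*x^2 + 27*x - 27)
Second-derivative test at each critical point:
  f''(-0.4641) = 1.7321 > 0 → local minimum
  f''(6.4641) = -1.7321 < 0 → local maximum

Critical points: x = 3 - 2*sqrt(3) ≈ -0.4641 (local minimum); x = 3 + 2*sqrt(3) ≈ 6.4641 (local maximum)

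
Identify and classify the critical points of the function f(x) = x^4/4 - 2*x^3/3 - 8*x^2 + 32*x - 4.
f'(x) = x^3 - 2*x^2 - 16*x + 32

Solve f'(x) = 0:
  Factor: x^3 - 2*x^2 - 16*x + 32 = (x - 4)*(x - 2)*(x + 4) = 0.
  ⇒ x = -4, 2, 4

f''(x) = 3*x^2 - 4*x - 16
Second-derivative test at each critical point:
  f''(-4) = 48 > 0 → local minimum
  f''(2) = -12 < 0 → local maximum
  f''(4) = 16 > 0 → local minimum

Critical points: x = -4 (local minimum); x = 2 (local maximum); x = 4 (local minimum)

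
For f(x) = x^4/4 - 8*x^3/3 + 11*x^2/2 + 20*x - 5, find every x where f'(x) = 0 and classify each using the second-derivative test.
f'(x) = x^3 - 8*x^2 + 11*x + 20

Solve f'(x) = 0:
  Factor: x^3 - 8*x^2 + 11*x + 20 = (x - 5)*(x - 4)*(x + 1) = 0.
  ⇒ x = -1, 4, 5

f''(x) = 3*x^2 - 16*x + 11
Second-derivative test at each critical point:
  f''(-1) = 30 > 0 → local minimum
  f''(4) = -5 < 0 → local maximum
  f''(5) = 6 > 0 → local minimum

Critical points: x = -1 (local minimum); x = 4 (local maximum); x = 5 (local minimum)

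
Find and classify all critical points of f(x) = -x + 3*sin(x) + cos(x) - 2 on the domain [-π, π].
f'(x) = -sin(x) + 3*cos(x) - 1

Solve f'(x) = 0 on [-π, π]:
  f'(x) = 0 ⇔ -sin(x) + 3*cos(x) = 1. Write the left side as R·cos(x + φ) with R = √(3² + 1²) = sqrt(10), cos φ = 3*sqrt(10)/10, sin φ = sqrt(10)/10; then cos(x + φ) = sqrt(10)/10. Solve for x and keep the solutions lying in [-π, π].
  ⇒ x = -pi/2 ≈ -1.5708, atan(4/3) ≈ 0.9273

f''(x) = -3*sin(x) - cos(x)
Second-derivative test at each critical point:
  f''(-1.5708) = 3 > 0 → local minimum
  f''(0.9273) = -3 < 0 → local maximum

Critical points: x = -pi/2 ≈ -1.5708 (local minimum); x = atan(4/3) ≈ 0.9273 (local maximum)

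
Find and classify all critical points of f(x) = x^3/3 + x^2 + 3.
f'(x) = x*(x + 2)

Solve f'(x) = 0:
  Factor: x^2 + 2*x = x*(x + 2) = 0.
  ⇒ x = -2, 0

f''(x) = 2*x + 2
Second-derivative test at each critical point:
  f''(-2) = -2 < 0 → local maximum
  f''(0) = 2 > 0 → local minimum

Critical points: x = -2 (local maximum); x = 0 (local minimum)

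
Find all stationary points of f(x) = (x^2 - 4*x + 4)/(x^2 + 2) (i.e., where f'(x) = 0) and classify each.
f'(x) = 4*(x^2 - x - 2)/(x^4 + 4*x^2 + 4)

Solve f'(x) = 0:
  f'(x) = 4*(x - 2)*(x + 1)/(x^2 + 2)^2; the denominator is positive wherever f is defined, so f'(x) = 0 ⇔ 4*x^2 - 4*x - 8 = 0.
  Factor: 4*x^2 - 4*x - 8 = 4*(x - 2)*(x + 1) = 0.
  ⇒ x = -1, 2

f''(x) = 4*(-2*x^3 + 3*x^2 + 12*x - 2)/(x^6 + 6*x^4 + 12*x^2 + 8)
Second-derivative test at each critical point:
  f''(-1) = -4/3 < 0 → local maximum
  f''(2) = 1/3 > 0 → local minimum

Critical points: x = -1 (local maximum); x = 2 (local minimum)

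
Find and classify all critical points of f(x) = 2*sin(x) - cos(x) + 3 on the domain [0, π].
f'(x) = sin(x) + 2*cos(x)

Solve f'(x) = 0 on [0, π]:
  f'(x) = 0 ⇔ 2*cos(x) = -sin(x) ⇔ tan(x) = -2, i.e. x = arctan(-2) + nπ; keep the solutions lying in [0, π].
  ⇒ x = pi - atan(2) ≈ 2.0344

f''(x) = -2*sin(x) + cos(x)
Second-derivative test at each critical point:
  f''(2.0344) = -2.2361 < 0 → local maximum

Critical points: x = pi - atan(2) ≈ 2.0344 (local maximum)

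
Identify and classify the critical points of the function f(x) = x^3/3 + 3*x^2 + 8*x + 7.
f'(x) = x^2 + 6*x + 8

Solve f'(x) = 0:
  Factor: x^2 + 6*x + 8 = (x + 2)*(x + 4) = 0.
  ⇒ x = -4, -2

f''(x) = 2*x + 6
Second-derivative test at each critical point:
  f''(-4) = -2 < 0 → local maximum
  f''(-2) = 2 > 0 → local minimum

Critical points: x = -4 (local maximum); x = -2 (local minimum)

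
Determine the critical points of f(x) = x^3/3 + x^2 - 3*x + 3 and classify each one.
f'(x) = x^2 + 2*x - 3

Solve f'(x) = 0:
  Factor: x^2 + 2*x - 3 = (x - 1)*(x + 3) = 0.
  ⇒ x = -3, 1

f''(x) = 2*x + 2
Second-derivative test at each critical point:
  f''(-3) = -4 < 0 → local maximum
  f''(1) = 4 > 0 → local minimum

Critical points: x = -3 (local maximum); x = 1 (local minimum)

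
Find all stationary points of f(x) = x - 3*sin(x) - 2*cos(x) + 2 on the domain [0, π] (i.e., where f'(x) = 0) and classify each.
f'(x) = 2*sin(x) - 3*cos(x) + 1

Solve f'(x) = 0 on [0, π]:
  f'(x) = 0 ⇔ 2*sin(x) - 3*cos(x) = -1. Write the left side as R·cos(x + φ) with R = √((-3)² + (-2)²) = sqrt(13), cos φ = -3*sqrt(13)/13, sin φ = -2*sqrt(13)/13; then cos(x + φ) = -sqrt(13)/13. Solve for x and keep the solutions lying in [0, π].
  ⇒ x = atan((-2 + 6*sqrt(3))/(3 + 4*sqrt(3))) ≈ 0.7018

f''(x) = 3*sin(x) + 2*cos(x)
Second-derivative test at each critical point:
  f''(0.7018) = 3.4641 > 0 → local minimum

Critical points: x = atan((-2 + 6*sqrt(3))/(3 + 4*sqrt(3))) ≈ 0.7018 (local minimum)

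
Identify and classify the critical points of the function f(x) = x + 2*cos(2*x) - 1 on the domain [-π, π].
f'(x) = 1 - 4*sin(2*x)

Solve f'(x) = 0 on [-π, π]:
  f'(x) = 0 ⇔ sin(2*x) = 1/4, i.e. 2*x = arcsin(1/4) + 2nπ or 2*x = π − arcsin(1/4) + 2nπ; keep the solutions lying in [-π, π].
  ⇒ x = -pi + asin(1/4)/2 ≈ -3.0153, -pi/2 - asin(1/4)/2 ≈ -1.6971, asin(1/4)/2 ≈ 0.1263, -asin(1/4)/2 + pi/2 ≈ 1.4445

f''(x) = -8*cos(2*x)
Second-derivative test at each critical point:
  f''(-3.0153) = -7.7460 < 0 → local maximum
  f''(-1.6971) = 7.7460 > 0 → local minimum
  f''(0.1263) = -7.7460 < 0 → local maximum
  f''(1.4445) = 7.7460 > 0 → local minimum

Critical points: x = -pi + asin(1/4)/2 ≈ -3.0153 (local maximum); x = -pi/2 - asin(1/4)/2 ≈ -1.6971 (local minimum); x = asin(1/4)/2 ≈ 0.1263 (local maximum); x = -asin(1/4)/2 + pi/2 ≈ 1.4445 (local minimum)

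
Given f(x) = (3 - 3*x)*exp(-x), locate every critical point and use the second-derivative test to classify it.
f'(x) = 3*(x - 2)*exp(-x)

Solve f'(x) = 0:
  f'(x) = (3*x - 6)·exp(-x) and exp(-x) > 0 for every x, so f'(x) = 0 ⇔ 3*x - 6 = 0.
  Factor: 3*x - 6 = 3*(x - 2) = 0.
  ⇒ x = 2

f''(x) = 3*(3 - x)*exp(-x)
Second-derivative test at each critical point:
  f''(2) = 0.4060 > 0 → local minimum

Critical points: x = 2 (local minimum)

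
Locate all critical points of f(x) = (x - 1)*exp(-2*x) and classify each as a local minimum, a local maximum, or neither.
f'(x) = (3 - 2*x)*exp(-2*x)

Solve f'(x) = 0:
  f'(x) = (3 - 2*x)·exp(-2*x) and exp(-2*x) > 0 for every x, so f'(x) = 0 ⇔ 3 - 2*x = 0.
  3 - 2*x = 0.
  ⇒ x = 3/2

f''(x) = 4*(x - 2)*exp(-2*x)
Second-derivative test at each critical point:
  f''(3/2) = -0.0996 < 0 → local maximum

Critical points: x = 3/2 (local maximum)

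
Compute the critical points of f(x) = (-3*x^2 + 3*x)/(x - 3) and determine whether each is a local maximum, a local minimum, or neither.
f'(x) = 3*(-x^2 + 6*x - 3)/(x^2 - 6*x + 9)

Solve f'(x) = 0:
  f'(x) = -3*(x^2 - 6*x + 3)/(x - 3)^2; the denominator is positive wherever f is defined, so f'(x) = 0 ⇔ -3*x^2 + 18*x - 9 = 0.
  Factor: -3*x^2 + 18*x - 9 = -3*(x^2 - 6*x + 3); x^2 - 6*x + 3 = 0 has no rational roots; quadratic formula: x = (6 ± √24)/2.
  ⇒ x = 3 - sqrt(6) ≈ 0.5505, sqrt(6) + 3 ≈ 5.4495

f''(x) = -36/(x^3 - 9*x^2 + 27*x - 27)
Second-derivative test at each critical point:
  f''(0.5505) = 2.4495 > 0 → local minimum
  f''(5.4495) = -2.4495 < 0 → local maximum

Critical points: x = 3 - sqrt(6) ≈ 0.5505 (local minimum); x = sqrt(6) + 3 ≈ 5.4495 (local maximum)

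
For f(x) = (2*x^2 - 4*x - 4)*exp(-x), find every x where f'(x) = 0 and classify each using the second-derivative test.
f'(x) = 2*x*(4 - x)*exp(-x)

Solve f'(x) = 0:
  f'(x) = (-2*x^2 + 8*x)·exp(-x) and exp(-x) > 0 for every x, so f'(x) = 0 ⇔ -2*x^2 + 8*x = 0.
  Factor: -2*x^2 + 8*x = -2*x*(x - 4) = 0.
  ⇒ x = 0, 4

f''(x) = 2*(x^2 - 6*x + 4)*exp(-x)
Second-derivative test at each critical point:
  f''(0) = 8 > 0 → local minimum
  f''(4) = -0.1465 < 0 → local maximum

Critical points: x = 0 (local minimum); x = 4 (local maximum)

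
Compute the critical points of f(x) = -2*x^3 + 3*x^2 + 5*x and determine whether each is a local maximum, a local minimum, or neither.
f'(x) = -6*x^2 + 6*x + 5

Solve f'(x) = 0:
  6*x^2 - 6*x - 5 = 0 has no rational roots; quadratic formula: x = (6 ± √156)/12.
  ⇒ x = 1/2 - sqrt(39)/6 ≈ -0.5408, 1/2 + sqrt(39)/6 ≈ 1.5408

f''(x) = 6 - 12*x
Second-derivative test at each critical point:
  f''(-0.5408) = 12.4900 > 0 → local minimum
  f''(1.5408) = -12.4900 < 0 → local maximum

Critical points: x = 1/2 - sqrt(39)/6 ≈ -0.5408 (local minimum); x = 1/2 + sqrt(39)/6 ≈ 1.5408 (local maximum)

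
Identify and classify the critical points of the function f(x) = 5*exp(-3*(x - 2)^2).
f'(x) = 30*(2 - x)*exp(-3*(x - 2)^2)

Solve f'(x) = 0:
  f'(x) = (60 - 30*x)·exp(-3*(x - 2)^2) and exp(-3*(x - 2)^2) > 0 for every x, so f'(x) = 0 ⇔ 60 - 30*x = 0.
  Factor: 60 - 30*x = -30*(x - 2) = 0.
  ⇒ x = 2

f''(x) = 30*(6*(x - 2)^2 - 1)*exp(-3*(x - 2)^2)
Second-derivative test at each critical point:
  f''(2) = -30 < 0 → local maximum

Critical points: x = 2 (local maximum)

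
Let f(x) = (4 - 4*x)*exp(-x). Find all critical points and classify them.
f'(x) = 4*(x - 2)*exp(-x)

Solve f'(x) = 0:
  f'(x) = (4*x - 8)·exp(-x) and exp(-x) > 0 for every x, so f'(x) = 0 ⇔ 4*x - 8 = 0.
  Factor: 4*x - 8 = 4*(x - 2) = 0.
  ⇒ x = 2

f''(x) = 4*(3 - x)*exp(-x)
Second-derivative test at each critical point:
  f''(2) = 0.5413 > 0 → local minimum

Critical points: x = 2 (local minimum)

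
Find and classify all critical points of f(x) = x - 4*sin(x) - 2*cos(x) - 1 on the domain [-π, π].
f'(x) = 2*sin(x) - 4*cos(x) + 1

Solve f'(x) = 0 on [-π, π]:
  f'(x) = 0 ⇔ 2*sin(x) - 4*cos(x) = -1. Write the left side as R·cos(x + φ) with R = √((-4)² + (-2)²) = 2*sqrt(5), cos φ = -2*sqrt(5)/5, sin φ = -sqrt(5)/5; then cos(x + φ) = -sqrt(5)/10. Solve for x and keep the solutions lying in [-π, π].
  ⇒ x = -pi + atan((-2*sqrt(19) - 1)/(2 - sqrt(19))) ≈ -1.8089, atan((-1 + 2*sqrt(19))/(2 + sqrt(19))) ≈ 0.8816

f''(x) = 4*sin(x) + 2*cos(x)
Second-derivative test at each critical point:
  f''(-1.8089) = -4.3589 < 0 → local maximum
  f''(0.8816) = 4.3589 > 0 → local minimum

Critical points: x = -pi + atan((-2*sqrt(19) - 1)/(2 - sqrt(19))) ≈ -1.8089 (local maximum); x = atan((-1 + 2*sqrt(19))/(2 + sqrt(19))) ≈ 0.8816 (local minimum)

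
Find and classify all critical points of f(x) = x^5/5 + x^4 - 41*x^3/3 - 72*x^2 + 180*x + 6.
f'(x) = x^4 + 4*x^3 - 41*x^2 - 144*x + 180

Solve f'(x) = 0:
  Factor: x^4 + 4*x^3 - 41*x^2 - 144*x + 180 = (x - 6)*(x - 1)*(x + 5)*(x + 6) = 0.
  ⇒ x = -6, -5, 1, 6

f''(x) = 4*x^3 + 12*x^2 - 82*x - 144
Second-derivative test at each critical point:
  f''(-6) = -84 < 0 → local maximum
  f''(-5) = 66 > 0 → local minimum
  f''(1) = -210 < 0 → local maximum
  f''(6) = 660 > 0 → local minimum

Critical points: x = -6 (local maximum); x = -5 (local minimum); x = 1 (local maximum); x = 6 (local minimum)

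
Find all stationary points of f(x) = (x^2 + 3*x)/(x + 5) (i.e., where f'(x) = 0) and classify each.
f'(x) = (x^2 + 10*x + 15)/(x^2 + 10*x + 25)

Solve f'(x) = 0:
  f'(x) = (x^2 + 10*x + 15)/(x + 5)^2; the denominator is positive wherever f is defined, so f'(x) = 0 ⇔ x^2 + 10*x + 15 = 0.
  x^2 + 10*x + 15 = 0 has no rational roots; quadratic formula: x = (-10 ± √40)/2.
  ⇒ x = -5 - sqrt(10) ≈ -8.1623, -5 + sqrt(10) ≈ -1.8377

f''(x) = 20/(x^3 + 15*x^2 + 75*x + 125)
Second-derivative test at each critical point:
  f''(-8.1623) = -0.6325 < 0 → local maximum
  f''(-1.8377) = 0.6325 > 0 → local minimum

Critical points: x = -5 - sqrt(10) ≈ -8.1623 (local maximum); x = -5 + sqrt(10) ≈ -1.8377 (local minimum)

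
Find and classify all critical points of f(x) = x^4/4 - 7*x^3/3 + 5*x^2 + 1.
f'(x) = x*(x^2 - 7*x + 10)

Solve f'(x) = 0:
  Factor: x^3 - 7*x^2 + 10*x = x*(x - 5)*(x - 2) = 0.
  ⇒ x = 0, 2, 5

f''(x) = 3*x^2 - 14*x + 10
Second-derivative test at each critical point:
  f''(0) = 10 > 0 → local minimum
  f''(2) = -6 < 0 → local maximum
  f''(5) = 15 > 0 → local minimum

Critical points: x = 0 (local minimum); x = 2 (local maximum); x = 5 (local minimum)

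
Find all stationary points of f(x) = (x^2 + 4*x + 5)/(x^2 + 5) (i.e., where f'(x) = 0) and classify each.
f'(x) = 4*(5 - x^2)/(x^4 + 10*x^2 + 25)

Solve f'(x) = 0:
  f'(x) = -4*(x^2 - 5)/(x^2 + 5)^2; the denominator is positive wherever f is defined, so f'(x) = 0 ⇔ 20 - 4*x^2 = 0.
  Factor: 20 - 4*x^2 = -4*(x^2 - 5); x^2 - 5 = 0 has no rational roots; quadratic formula: x = (0 ± √20)/2.
  ⇒ x = -sqrt(5) ≈ -2.2361, sqrt(5) ≈ 2.2361

f''(x) = 8*x*(x^2 - 15)/(x^6 + 15*x^4 + 75*x^2 + 125)
Second-derivative test at each critical point:
  f''(-2.2361) = 0.1789 > 0 → local minimum
  f''(2.2361) = -0.1789 < 0 → local maximum

Critical points: x = -sqrt(5) ≈ -2.2361 (local minimum); x = sqrt(5) ≈ 2.2361 (local maximum)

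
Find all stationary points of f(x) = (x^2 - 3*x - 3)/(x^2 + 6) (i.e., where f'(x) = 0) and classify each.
f'(x) = 3*(x^2 + 6*x - 6)/(x^4 + 12*x^2 + 36)

Solve f'(x) = 0:
  f'(x) = 3*(x^2 + 6*x - 6)/(x^2 + 6)^2; the denominator is positive wherever f is defined, so f'(x) = 0 ⇔ 3*x^2 + 18*x - 18 = 0.
  Factor: 3*x^2 + 18*x - 18 = 3*(x^2 + 6*x - 6); x^2 + 6*x - 6 = 0 has no rational roots; quadratic formula: x = (-6 ± √60)/2.
  ⇒ x = -sqrt(15) - 3 ≈ -6.8730, -3 + sqrt(15) ≈ 0.8730

f''(x) = 6*(-x^3 - 9*x^2 + 18*x + 18)/(x^6 + 18*x^4 + 108*x^2 + 216)
Second-derivative test at each critical point:
  f''(-6.8730) = -0.0082 < 0 → local maximum
  f''(0.8730) = 0.5082 > 0 → local minimum

Critical points: x = -sqrt(15) - 3 ≈ -6.8730 (local maximum); x = -3 + sqrt(15) ≈ 0.8730 (local minimum)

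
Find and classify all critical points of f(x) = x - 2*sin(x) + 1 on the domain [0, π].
f'(x) = 1 - 2*cos(x)

Solve f'(x) = 0 on [0, π]:
  f'(x) = 0 ⇔ cos(x) = 1/2, i.e. x = ±arccos(1/2) + 2nπ; keep the solutions lying in [0, π].
  ⇒ x = pi/3 ≈ 1.0472

f''(x) = 2*sin(x)
Second-derivative test at each critical point:
  f''(1.0472) = 1.7321 > 0 → local minimum

Critical points: x = pi/3 ≈ 1.0472 (local minimum)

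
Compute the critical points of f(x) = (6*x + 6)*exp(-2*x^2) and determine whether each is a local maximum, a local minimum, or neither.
f'(x) = 6*(-4*x*(x + 1) + 1)*exp(-2*x^2)

Solve f'(x) = 0:
  f'(x) = (-24*x^2 - 24*x + 6)·exp(-2*x^2) and exp(-2*x^2) > 0 for every x, so f'(x) = 0 ⇔ -24*x^2 - 24*x + 6 = 0.
  Factor: -24*x^2 - 24*x + 6 = -6*(4*x^2 + 4*x - 1); 4*x^2 + 4*x - 1 = 0 has no rational roots; quadratic formula: x = (-4 ± √32)/8.
  ⇒ x = -sqrt(2)/2 - 1/2 ≈ -1.2071, -1/2 + sqrt(2)/2 ≈ 0.2071

f''(x) = 24*(4*x^2*(x + 1) - 3*x - 1)*exp(-2*x^2)
Second-derivative test at each critical point:
  f''(-1.2071) = 1.8412 > 0 → local minimum
  f''(0.2071) = -31.1508 < 0 → local maximum

Critical points: x = -sqrt(2)/2 - 1/2 ≈ -1.2071 (local minimum); x = -1/2 + sqrt(2)/2 ≈ 0.2071 (local maximum)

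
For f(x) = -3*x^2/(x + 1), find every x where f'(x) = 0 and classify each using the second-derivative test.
f'(x) = 3*x*(-x - 2)/(x + 1)^2

Solve f'(x) = 0:
  f'(x) = -3*x*(x + 2)/(x + 1)^2; the denominator is positive wherever f is defined, so f'(x) = 0 ⇔ -3*x^2 - 6*x = 0.
  Factor: -3*x^2 - 6*x = -3*x*(x + 2) = 0.
  ⇒ x = -2, 0

f''(x) = -6/(x^3 + 3*x^2 + 3*x + 1)
Second-derivative test at each critical point:
  f''(-2) = 6 > 0 → local minimum
  f''(0) = -6 < 0 → local maximum

Critical points: x = -2 (local minimum); x = 0 (local maximum)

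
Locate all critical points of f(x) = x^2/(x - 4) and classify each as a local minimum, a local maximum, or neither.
f'(x) = x*(x - 8)/(x^2 - 8*x + 16)

Solve f'(x) = 0:
  f'(x) = x*(x - 8)/(x - 4)^2; the denominator is positive wherever f is defined, so f'(x) = 0 ⇔ x^2 - 8*x = 0.
  Factor: x^2 - 8*x = x*(x - 8) = 0.
  ⇒ x = 0, 8

f''(x) = 32/(x^3 - 12*x^2 + 48*x - 64)
Second-derivative test at each critical point:
  f''(0) = -1/2 < 0 → local maximum
  f''(8) = 1/2 > 0 → local minimum

Critical points: x = 0 (local maximum); x = 8 (local minimum)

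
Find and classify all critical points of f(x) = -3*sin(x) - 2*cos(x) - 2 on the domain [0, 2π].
f'(x) = 2*sin(x) - 3*cos(x)

Solve f'(x) = 0 on [0, 2π]:
  f'(x) = 0 ⇔ -3*cos(x) = -2*sin(x) ⇔ tan(x) = 3/2, i.e. x = arctan(3/2) + nπ; keep the solutions lying in [0, 2π].
  ⇒ x = atan(3/2) ≈ 0.9828, atan(3/2) + pi ≈ 4.1244

f''(x) = 3*sin(x) + 2*cos(x)
Second-derivative test at each critical point:
  f''(0.9828) = 3.6056 > 0 → local minimum
  f''(4.1244) = -3.6056 < 0 → local maximum

Critical points: x = atan(3/2) ≈ 0.9828 (local minimum); x = atan(3/2) + pi ≈ 4.1244 (local maximum)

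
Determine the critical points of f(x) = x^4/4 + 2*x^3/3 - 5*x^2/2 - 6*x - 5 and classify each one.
f'(x) = x^3 + 2*x^2 - 5*x - 6

Solve f'(x) = 0:
  Factor: x^3 + 2*x^2 - 5*x - 6 = (x - 2)*(x + 1)*(x + 3) = 0.
  ⇒ x = -3, -1, 2

f''(x) = 3*x^2 + 4*x - 5
Second-derivative test at each critical point:
  f''(-3) = 10 > 0 → local minimum
  f''(-1) = -6 < 0 → local maximum
  f''(2) = 15 > 0 → local minimum

Critical points: x = -3 (local minimum); x = -1 (local maximum); x = 2 (local minimum)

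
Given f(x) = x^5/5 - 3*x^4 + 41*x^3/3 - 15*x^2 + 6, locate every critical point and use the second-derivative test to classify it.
f'(x) = x*(x^3 - 12*x^2 + 41*x - 30)

Solve f'(x) = 0:
  Factor: x^4 - 12*x^3 + 41*x^2 - 30*x = x*(x - 6)*(x - 5)*(x - 1) = 0.
  ⇒ x = 0, 1, 5, 6

f''(x) = 4*x^3 - 36*x^2 + 82*x - 30
Second-derivative test at each critical point:
  f''(0) = -30 < 0 → local maximum
  f''(1) = 20 > 0 → local minimum
  f''(5) = -20 < 0 → local maximum
  f''(6) = 30 > 0 → local minimum

Critical points: x = 0 (local maximum); x = 1 (local minimum); x = 5 (local maximum); x = 6 (local minimum)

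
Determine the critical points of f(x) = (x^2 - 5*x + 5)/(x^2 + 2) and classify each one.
f'(x) = (5*x^2 - 6*x - 10)/(x^4 + 4*x^2 + 4)

Solve f'(x) = 0:
  f'(x) = (5*x^2 - 6*x - 10)/(x^2 + 2)^2; the denominator is positive wherever f is defined, so f'(x) = 0 ⇔ 5*x^2 - 6*x - 10 = 0.
  5*x^2 - 6*x - 10 = 0 has no rational roots; quadratic formula: x = (6 ± √236)/10.
  ⇒ x = 3/5 - sqrt(59)/5 ≈ -0.9362, 3/5 + sqrt(59)/5 ≈ 2.1362

f''(x) = 2*(-5*x^3 + 9*x^2 + 30*x - 6)/(x^6 + 6*x^4 + 12*x^2 + 8)
Second-derivative test at each critical point:
  f''(-0.9362) = -1.8566 < 0 → local maximum
  f''(2.1362) = 0.3566 > 0 → local minimum

Critical points: x = 3/5 - sqrt(59)/5 ≈ -0.9362 (local maximum); x = 3/5 + sqrt(59)/5 ≈ 2.1362 (local minimum)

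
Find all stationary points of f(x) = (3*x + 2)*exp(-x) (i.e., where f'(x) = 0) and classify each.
f'(x) = (1 - 3*x)*exp(-x)

Solve f'(x) = 0:
  f'(x) = (1 - 3*x)·exp(-x) and exp(-x) > 0 for every x, so f'(x) = 0 ⇔ 1 - 3*x = 0.
  1 - 3*x = 0.
  ⇒ x = 1/3

f''(x) = (3*x - 4)*exp(-x)
Second-derivative test at each critical point:
  f''(1/3) = -2.1496 < 0 → local maximum

Critical points: x = 1/3 (local maximum)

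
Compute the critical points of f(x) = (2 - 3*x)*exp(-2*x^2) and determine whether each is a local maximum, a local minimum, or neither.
f'(x) = (4*x*(3*x - 2) - 3)*exp(-2*x^2)

Solve f'(x) = 0:
  f'(x) = (12*x^2 - 8*x - 3)·exp(-2*x^2) and exp(-2*x^2) > 0 for every x, so f'(x) = 0 ⇔ 12*x^2 - 8*x - 3 = 0.
  12*x^2 - 8*x - 3 = 0 has no rational roots; quadratic formula: x = (8 ± √208)/24.
  ⇒ x = 1/3 - sqrt(13)/6 ≈ -0.2676, 1/3 + sqrt(13)/6 ≈ 0.9343

f''(x) = 4*(4*x^2*(2 - 3*x) + 9*x - 2)*exp(-2*x^2)
Second-derivative test at each critical point:
  f''(-0.2676) = -12.4979 < 0 → local maximum
  f''(0.9343) = 2.5171 > 0 → local minimum

Critical points: x = 1/3 - sqrt(13)/6 ≈ -0.2676 (local maximum); x = 1/3 + sqrt(13)/6 ≈ 0.9343 (local minimum)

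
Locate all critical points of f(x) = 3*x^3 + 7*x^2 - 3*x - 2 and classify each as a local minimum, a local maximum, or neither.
f'(x) = 9*x^2 + 14*x - 3

Solve f'(x) = 0:
  9*x^2 + 14*x - 3 = 0 has no rational roots; quadratic formula: x = (-14 ± √304)/18.
  ⇒ x = -2*sqrt(19)/9 - 7/9 ≈ -1.7464, -7/9 + 2*sqrt(19)/9 ≈ 0.1909

f''(x) = 18*x + 14
Second-derivative test at each critical point:
  f''(-1.7464) = -17.4356 < 0 → local maximum
  f''(0.1909) = 17.4356 > 0 → local minimum

Critical points: x = -2*sqrt(19)/9 - 7/9 ≈ -1.7464 (local maximum); x = -7/9 + 2*sqrt(19)/9 ≈ 0.1909 (local minimum)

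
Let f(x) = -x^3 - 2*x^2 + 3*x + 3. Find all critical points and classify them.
f'(x) = -3*x^2 - 4*x + 3

Solve f'(x) = 0:
  3*x^2 + 4*x - 3 = 0 has no rational roots; quadratic formula: x = (-4 ± √52)/6.
  ⇒ x = -sqrt(13)/3 - 2/3 ≈ -1.8685, -2/3 + sqrt(13)/3 ≈ 0.5352

f''(x) = -6*x - 4
Second-derivative test at each critical point:
  f''(-1.8685) = 7.2111 > 0 → local minimum
  f''(0.5352) = -7.2111 < 0 → local maximum

Critical points: x = -sqrt(13)/3 - 2/3 ≈ -1.8685 (local minimum); x = -2/3 + sqrt(13)/3 ≈ 0.5352 (local maximum)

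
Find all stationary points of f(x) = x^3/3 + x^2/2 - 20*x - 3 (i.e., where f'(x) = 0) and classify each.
f'(x) = x^2 + x - 20

Solve f'(x) = 0:
  Factor: x^2 + x - 20 = (x - 4)*(x + 5) = 0.
  ⇒ x = -5, 4

f''(x) = 2*x + 1
Second-derivative test at each critical point:
  f''(-5) = -9 < 0 → local maximum
  f''(4) = 9 > 0 → local minimum

Critical points: x = -5 (local maximum); x = 4 (local minimum)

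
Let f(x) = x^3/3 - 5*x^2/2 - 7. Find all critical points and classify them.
f'(x) = x*(x - 5)

Solve f'(x) = 0:
  Factor: x^2 - 5*x = x*(x - 5) = 0.
  ⇒ x = 0, 5

f''(x) = 2*x - 5
Second-derivative test at each critical point:
  f''(0) = -5 < 0 → local maximum
  f''(5) = 5 > 0 → local minimum

Critical points: x = 0 (local maximum); x = 5 (local minimum)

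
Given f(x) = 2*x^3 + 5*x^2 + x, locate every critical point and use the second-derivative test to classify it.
f'(x) = 6*x^2 + 10*x + 1

Solve f'(x) = 0:
  6*x^2 + 10*x + 1 = 0 has no rational roots; quadratic formula: x = (-10 ± √76)/12.
  ⇒ x = -5/6 - sqrt(19)/6 ≈ -1.5598, -5/6 + sqrt(19)/6 ≈ -0.1069

f''(x) = 12*x + 10
Second-derivative test at each critical point:
  f''(-1.5598) = -8.7178 < 0 → local maximum
  f''(-0.1069) = 8.7178 > 0 → local minimum

Critical points: x = -5/6 - sqrt(19)/6 ≈ -1.5598 (local maximum); x = -5/6 + sqrt(19)/6 ≈ -0.1069 (local minimum)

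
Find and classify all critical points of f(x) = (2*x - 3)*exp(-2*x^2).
f'(x) = 2*(-2*x*(2*x - 3) + 1)*exp(-2*x^2)

Solve f'(x) = 0:
  f'(x) = (-8*x^2 + 12*x + 2)·exp(-2*x^2) and exp(-2*x^2) > 0 for every x, so f'(x) = 0 ⇔ -8*x^2 + 12*x + 2 = 0.
  Factor: -8*x^2 + 12*x + 2 = -2*(4*x^2 - 6*x - 1); 4*x^2 - 6*x - 1 = 0 has no rational roots; quadratic formula: x = (6 ± √52)/8.
  ⇒ x = 3/4 - sqrt(13)/4 ≈ -0.1514, 3/4 + sqrt(13)/4 ≈ 1.6514

f''(x) = 4*(4*x^2*(2*x - 3) - 6*x + 3)*exp(-2*x^2)
Second-derivative test at each critical point:
  f''(-0.1514) = 13.7761 > 0 → local minimum
  f''(1.6514) = -0.0617 < 0 → local maximum

Critical points: x = 3/4 - sqrt(13)/4 ≈ -0.1514 (local minimum); x = 3/4 + sqrt(13)/4 ≈ 1.6514 (local maximum)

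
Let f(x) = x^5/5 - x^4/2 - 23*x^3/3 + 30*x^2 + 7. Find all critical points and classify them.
f'(x) = x*(x^3 - 2*x^2 - 23*x + 60)

Solve f'(x) = 0:
  Factor: x^4 - 2*x^3 - 23*x^2 + 60*x = x*(x - 4)*(x - 3)*(x + 5) = 0.
  ⇒ x = -5, 0, 3, 4

f''(x) = 4*x^3 - 6*x^2 - 46*x + 60
Second-derivative test at each critical point:
  f''(-5) = -360 < 0 → local maximum
  f''(0) = 60 > 0 → local minimum
  f''(3) = -24 < 0 → local maximum
  f''(4) = 36 > 0 → local minimum

Critical points: x = -5 (local maximum); x = 0 (local minimum); x = 3 (local maximum); x = 4 (local minimum)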